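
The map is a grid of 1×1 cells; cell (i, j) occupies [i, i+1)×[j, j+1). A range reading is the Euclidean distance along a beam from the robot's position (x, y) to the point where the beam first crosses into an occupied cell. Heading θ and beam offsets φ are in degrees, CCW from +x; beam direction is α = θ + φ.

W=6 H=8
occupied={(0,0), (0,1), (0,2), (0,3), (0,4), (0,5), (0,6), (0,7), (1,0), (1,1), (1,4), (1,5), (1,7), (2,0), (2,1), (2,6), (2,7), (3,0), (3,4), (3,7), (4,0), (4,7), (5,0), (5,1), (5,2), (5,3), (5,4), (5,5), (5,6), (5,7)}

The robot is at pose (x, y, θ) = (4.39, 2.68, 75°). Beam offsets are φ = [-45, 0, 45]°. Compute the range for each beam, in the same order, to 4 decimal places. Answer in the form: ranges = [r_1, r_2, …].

beam 1: φ=-45°, α=30°
  d=(0.8660,0.5000)  start (4,2)  tX=0.7044 tY=0.6400  stride 1/|dx|=1.1547 1/|dy|=2.0000
    cross y-line → (4,3), t=0.6400
    cross x-line → (5,3), t=0.7044 (wall)
  → r_1 = 0.7044
beam 2: φ=0°, α=75°
  d=(0.2588,0.9659)  start (4,2)  tX=2.3569 tY=0.3313  stride 1/|dx|=3.8637 1/|dy|=1.0353
    cross y-line → (4,3), t=0.3313
    cross y-line → (4,4), t=1.3666
    cross x-line → (5,4), t=2.3569 (wall)
  → r_2 = 2.3569
beam 3: φ=45°, α=120°
  d=(-0.5000,0.8660)  start (4,2)  tX=0.7800 tY=0.3695  stride 1/|dx|=2.0000 1/|dy|=1.1547
    cross y-line → (4,3), t=0.3695
    cross x-line → (3,3), t=0.7800
    cross y-line → (3,4), t=1.5242 (wall)
  → r_3 = 1.5242

ranges = [0.7044, 2.3569, 1.5242]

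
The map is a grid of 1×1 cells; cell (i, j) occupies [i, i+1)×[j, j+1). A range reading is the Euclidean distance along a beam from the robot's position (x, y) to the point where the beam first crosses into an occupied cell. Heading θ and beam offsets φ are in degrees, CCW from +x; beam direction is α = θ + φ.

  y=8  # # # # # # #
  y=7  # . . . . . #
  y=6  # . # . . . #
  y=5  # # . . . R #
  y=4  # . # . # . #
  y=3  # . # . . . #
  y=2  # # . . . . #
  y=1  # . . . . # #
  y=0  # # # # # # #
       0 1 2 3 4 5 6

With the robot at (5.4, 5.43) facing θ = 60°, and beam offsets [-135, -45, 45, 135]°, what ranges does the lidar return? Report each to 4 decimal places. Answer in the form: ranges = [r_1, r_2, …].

ranges = [2.3182, 0.6212, 2.6607, 2.4847]

beam 1: φ=-135°, α=285°
  cosα=0.2588 sinα=-0.9659 | (5,5) | tMaxX 2.3182 tMaxY 0.4452 | tΔX 3.8637 tΔY 1.0353
    t=0.4452 [y] (5,4)
    t=1.4804 [y] (5,3)
    t=2.3182 [x] (6,3) — stop
  → r_1 = 2.3182
beam 2: φ=-45°, α=15°
  cosα=0.9659 sinα=0.2588 | (5,5) | tMaxX 0.6212 tMaxY 2.2023 | tΔX 1.0353 tΔY 3.8637
    t=0.6212 [x] (6,5) — stop
  → r_2 = 0.6212
beam 3: φ=45°, α=105°
  cosα=-0.2588 sinα=0.9659 | (5,5) | tMaxX 1.5455 tMaxY 0.5901 | tΔX 3.8637 tΔY 1.0353
    t=0.5901 [y] (5,6)
    t=1.5455 [x] (4,6)
    t=1.6254 [y] (4,7)
    t=2.6607 [y] (4,8) — stop
  → r_3 = 2.6607
beam 4: φ=135°, α=195°
  cosα=-0.9659 sinα=-0.2588 | (5,5) | tMaxX 0.4141 tMaxY 1.6614 | tΔX 1.0353 tΔY 3.8637
    t=0.4141 [x] (4,5)
    t=1.4494 [x] (3,5)
    t=1.6614 [y] (3,4)
    t=2.4847 [x] (2,4) — stop
  → r_4 = 2.4847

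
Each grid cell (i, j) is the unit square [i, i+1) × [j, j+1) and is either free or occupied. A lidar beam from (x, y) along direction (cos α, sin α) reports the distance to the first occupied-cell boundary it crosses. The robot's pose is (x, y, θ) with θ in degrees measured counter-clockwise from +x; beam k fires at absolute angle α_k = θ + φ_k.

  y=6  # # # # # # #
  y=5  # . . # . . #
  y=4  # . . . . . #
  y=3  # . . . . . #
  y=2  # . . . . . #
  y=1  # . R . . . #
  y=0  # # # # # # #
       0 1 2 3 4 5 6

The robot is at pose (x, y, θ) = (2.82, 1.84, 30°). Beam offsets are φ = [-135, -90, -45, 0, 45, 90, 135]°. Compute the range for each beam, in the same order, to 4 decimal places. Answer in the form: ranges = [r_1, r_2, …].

beam 1: φ=-135°, α=255°
  dir = (cos 255°, sin 255°) = (-0.2588, -0.9659); from cell (2,1)
  next x-line at t=3.1682, next y-line at t=0.8696; Δt_x=3.8637, Δt_y=1.0353
    y: enter (2,0) at t=0.8696 ← occupied
  → r_1 = 0.8696
beam 2: φ=-90°, α=300°
  dir = (cos 300°, sin 300°) = (0.5000, -0.8660); from cell (2,1)
  next x-line at t=0.3600, next y-line at t=0.9699; Δt_x=2.0000, Δt_y=1.1547
    x: enter (3,1) at t=0.3600
    y: enter (3,0) at t=0.9699 ← occupied
  → r_2 = 0.9699
beam 3: φ=-45°, α=345°
  dir = (cos 345°, sin 345°) = (0.9659, -0.2588); from cell (2,1)
  next x-line at t=0.1863, next y-line at t=3.2455; Δt_x=1.0353, Δt_y=3.8637
    x: enter (3,1) at t=0.1863
    x: enter (4,1) at t=1.2216
    x: enter (5,1) at t=2.2569
    y: enter (5,0) at t=3.2455 ← occupied
  → r_3 = 3.2455
beam 4: φ=0°, α=30°
  dir = (cos 30°, sin 30°) = (0.8660, 0.5000); from cell (2,1)
  next x-line at t=0.2078, next y-line at t=0.3200; Δt_x=1.1547, Δt_y=2.0000
    x: enter (3,1) at t=0.2078
    y: enter (3,2) at t=0.3200
    x: enter (4,2) at t=1.3625
    y: enter (4,3) at t=2.3200
    x: enter (5,3) at t=2.5172
    x: enter (6,3) at t=3.6719 ← occupied
  → r_4 = 3.6719
beam 5: φ=45°, α=75°
  dir = (cos 75°, sin 75°) = (0.2588, 0.9659); from cell (2,1)
  next x-line at t=0.6955, next y-line at t=0.1656; Δt_x=3.8637, Δt_y=1.0353
    y: enter (2,2) at t=0.1656
    x: enter (3,2) at t=0.6955
    y: enter (3,3) at t=1.2009
    y: enter (3,4) at t=2.2362
    y: enter (3,5) at t=3.2715 ← occupied
  → r_5 = 3.2715
beam 6: φ=90°, α=120°
  dir = (cos 120°, sin 120°) = (-0.5000, 0.8660); from cell (2,1)
  next x-line at t=1.6400, next y-line at t=0.1848; Δt_x=2.0000, Δt_y=1.1547
    y: enter (2,2) at t=0.1848
    y: enter (2,3) at t=1.3395
    x: enter (1,3) at t=1.6400
    y: enter (1,4) at t=2.4942
    x: enter (0,4) at t=3.6400 ← occupied
  → r_6 = 3.6400
beam 7: φ=135°, α=165°
  dir = (cos 165°, sin 165°) = (-0.9659, 0.2588); from cell (2,1)
  next x-line at t=0.8489, next y-line at t=0.6182; Δt_x=1.0353, Δt_y=3.8637
    y: enter (2,2) at t=0.6182
    x: enter (1,2) at t=0.8489
    x: enter (0,2) at t=1.8842 ← occupied
  → r_7 = 1.8842

ranges = [0.8696, 0.9699, 3.2455, 3.6719, 3.2715, 3.6400, 1.8842]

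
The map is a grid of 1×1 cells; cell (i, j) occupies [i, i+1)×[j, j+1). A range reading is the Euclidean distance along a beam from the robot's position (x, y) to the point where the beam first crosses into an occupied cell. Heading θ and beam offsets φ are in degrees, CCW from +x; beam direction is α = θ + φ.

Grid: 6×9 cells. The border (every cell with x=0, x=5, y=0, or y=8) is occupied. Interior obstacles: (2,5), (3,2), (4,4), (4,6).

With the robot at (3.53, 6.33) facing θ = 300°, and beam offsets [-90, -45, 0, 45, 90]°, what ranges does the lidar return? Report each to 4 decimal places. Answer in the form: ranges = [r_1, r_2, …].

ranges = [0.6600, 5.5180, 1.5358, 0.4866, 0.5427]

beam 1: φ=-90°, α=210°
  cosα=-0.8660 sinα=-0.5000 | (3,6) | tMaxX 0.6120 tMaxY 0.6600 | tΔX 1.1547 tΔY 2.0000
    t=0.6120 [x] (2,6)
    t=0.6600 [y] (2,5) — stop
  → r_1 = 0.6600
beam 2: φ=-45°, α=255°
  cosα=-0.2588 sinα=-0.9659 | (3,6) | tMaxX 2.0478 tMaxY 0.3416 | tΔX 3.8637 tΔY 1.0353
    t=0.3416 [y] (3,5)
    t=1.3769 [y] (3,4)
    t=2.0478 [x] (2,4)
    t=2.4122 [y] (2,3)
    t=3.4475 [y] (2,2)
    t=4.4827 [y] (2,1)
    t=5.5180 [y] (2,0) — stop
  → r_2 = 5.5180
beam 3: φ=0°, α=300°
  cosα=0.5000 sinα=-0.8660 | (3,6) | tMaxX 0.9400 tMaxY 0.3811 | tΔX 2.0000 tΔY 1.1547
    t=0.3811 [y] (3,5)
    t=0.9400 [x] (4,5)
    t=1.5358 [y] (4,4) — stop
  → r_3 = 1.5358
beam 4: φ=45°, α=345°
  cosα=0.9659 sinα=-0.2588 | (3,6) | tMaxX 0.4866 tMaxY 1.2750 | tΔX 1.0353 tΔY 3.8637
    t=0.4866 [x] (4,6) — stop
  → r_4 = 0.4866
beam 5: φ=90°, α=30°
  cosα=0.8660 sinα=0.5000 | (3,6) | tMaxX 0.5427 tMaxY 1.3400 | tΔX 1.1547 tΔY 2.0000
    t=0.5427 [x] (4,6) — stop
  → r_5 = 0.5427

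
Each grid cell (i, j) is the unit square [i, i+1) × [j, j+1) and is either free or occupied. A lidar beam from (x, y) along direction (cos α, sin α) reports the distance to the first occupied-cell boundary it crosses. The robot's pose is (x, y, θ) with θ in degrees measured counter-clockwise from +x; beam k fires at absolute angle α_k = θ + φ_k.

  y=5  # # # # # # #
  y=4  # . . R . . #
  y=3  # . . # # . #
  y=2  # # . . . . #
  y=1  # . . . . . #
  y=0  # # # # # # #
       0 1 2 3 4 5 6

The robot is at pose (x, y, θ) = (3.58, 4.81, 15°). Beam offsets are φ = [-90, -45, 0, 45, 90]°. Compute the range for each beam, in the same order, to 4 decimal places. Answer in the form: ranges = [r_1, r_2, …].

ranges = [0.8386, 1.6200, 0.7341, 0.2194, 0.1967]

beam 1: φ=-90°, α=285°
  direction (0.2588, -0.9659); cell (3,4); t to first gridline: x 1.6228, y 0.8386 (then +3.8637 / +1.0353)
    (3,3) via y @ 0.8386  # hit
  → r_1 = 0.8386
beam 2: φ=-45°, α=330°
  direction (0.8660, -0.5000); cell (3,4); t to first gridline: x 0.4850, y 1.6200 (then +1.1547 / +2.0000)
    (4,4) via x @ 0.4850
    (4,3) via y @ 1.6200  # hit
  → r_2 = 1.6200
beam 3: φ=0°, α=15°
  direction (0.9659, 0.2588); cell (3,4); t to first gridline: x 0.4348, y 0.7341 (then +1.0353 / +3.8637)
    (4,4) via x @ 0.4348
    (4,5) via y @ 0.7341  # hit
  → r_3 = 0.7341
beam 4: φ=45°, α=60°
  direction (0.5000, 0.8660); cell (3,4); t to first gridline: x 0.8400, y 0.2194 (then +2.0000 / +1.1547)
    (3,5) via y @ 0.2194  # hit
  → r_4 = 0.2194
beam 5: φ=90°, α=105°
  direction (-0.2588, 0.9659); cell (3,4); t to first gridline: x 2.2409, y 0.1967 (then +3.8637 / +1.0353)
    (3,5) via y @ 0.1967  # hit
  → r_5 = 0.1967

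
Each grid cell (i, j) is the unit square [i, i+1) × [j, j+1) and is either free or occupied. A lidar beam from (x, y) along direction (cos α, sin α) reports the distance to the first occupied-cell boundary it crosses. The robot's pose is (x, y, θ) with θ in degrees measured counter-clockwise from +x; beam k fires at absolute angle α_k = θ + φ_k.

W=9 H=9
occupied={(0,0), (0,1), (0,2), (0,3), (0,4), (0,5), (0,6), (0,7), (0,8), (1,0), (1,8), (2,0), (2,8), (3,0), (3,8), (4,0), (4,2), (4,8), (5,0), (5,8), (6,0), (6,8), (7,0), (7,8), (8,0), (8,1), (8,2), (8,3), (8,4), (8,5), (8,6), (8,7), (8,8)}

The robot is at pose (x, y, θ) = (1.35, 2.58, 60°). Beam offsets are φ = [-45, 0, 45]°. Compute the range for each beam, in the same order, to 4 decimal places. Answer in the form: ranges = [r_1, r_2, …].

beam 1: φ=-45°, α=15°
  d=(0.9659,0.2588)  start (1,2)  tX=0.6729 tY=1.6228  stride 1/|dx|=1.0353 1/|dy|=3.8637
    cross x-line → (2,2), t=0.6729
    cross y-line → (2,3), t=1.6228
    cross x-line → (3,3), t=1.7082
    cross x-line → (4,3), t=2.7435
    cross x-line → (5,3), t=3.7788
    cross x-line → (6,3), t=4.8140
    cross y-line → (6,4), t=5.4865
    cross x-line → (7,4), t=5.8493
    cross x-line → (8,4), t=6.8846 (wall)
  → r_1 = 6.8846
beam 2: φ=0°, α=60°
  d=(0.5000,0.8660)  start (1,2)  tX=1.3000 tY=0.4850  stride 1/|dx|=2.0000 1/|dy|=1.1547
    cross y-line → (1,3), t=0.4850
    cross x-line → (2,3), t=1.3000
    cross y-line → (2,4), t=1.6397
    cross y-line → (2,5), t=2.7944
    cross x-line → (3,5), t=3.3000
    cross y-line → (3,6), t=3.9491
    cross y-line → (3,7), t=5.1038
    cross x-line → (4,7), t=5.3000
    cross y-line → (4,8), t=6.2585 (wall)
  → r_2 = 6.2585
beam 3: φ=45°, α=105°
  d=(-0.2588,0.9659)  start (1,2)  tX=1.3523 tY=0.4348  stride 1/|dx|=3.8637 1/|dy|=1.0353
    cross y-line → (1,3), t=0.4348
    cross x-line → (0,3), t=1.3523 (wall)
  → r_3 = 1.3523

ranges = [6.8846, 6.2585, 1.3523]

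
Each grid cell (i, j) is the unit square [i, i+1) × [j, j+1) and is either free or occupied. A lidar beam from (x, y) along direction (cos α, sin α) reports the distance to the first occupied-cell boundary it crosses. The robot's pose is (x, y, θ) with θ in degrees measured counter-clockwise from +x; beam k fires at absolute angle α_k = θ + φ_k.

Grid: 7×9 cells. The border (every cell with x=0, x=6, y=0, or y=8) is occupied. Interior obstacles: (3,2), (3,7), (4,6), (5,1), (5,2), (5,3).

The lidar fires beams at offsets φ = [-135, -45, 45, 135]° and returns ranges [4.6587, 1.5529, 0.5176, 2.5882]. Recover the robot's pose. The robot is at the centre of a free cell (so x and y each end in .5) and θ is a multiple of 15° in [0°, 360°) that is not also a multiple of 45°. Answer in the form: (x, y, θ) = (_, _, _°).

(x, y, θ) = (5.5, 5.5, 330°)

The pose lattice has 29·16 = 464 candidates. Test each by forward raycasting.
  (4.5, 5.5, 105°): beam 1 = 1.7321 ≠ 4.6587 ✗
  (2.5, 7.5, 285°): beam 1 = 1.0000 ≠ 4.6587 ✗
  (3.5, 5.5, 285°): beam 1 = 2.8868 ≠ 4.6587 ✗
  (1.5, 6.5, 15°): beam 1 = 1.0000 ≠ 4.6587 ✗
  …
  (5.5, 5.5, 330°): r_1=4.6587, r_2=1.5529, r_3=0.5176, r_4=2.5882 — all match ✓
Only this pose fits every beam.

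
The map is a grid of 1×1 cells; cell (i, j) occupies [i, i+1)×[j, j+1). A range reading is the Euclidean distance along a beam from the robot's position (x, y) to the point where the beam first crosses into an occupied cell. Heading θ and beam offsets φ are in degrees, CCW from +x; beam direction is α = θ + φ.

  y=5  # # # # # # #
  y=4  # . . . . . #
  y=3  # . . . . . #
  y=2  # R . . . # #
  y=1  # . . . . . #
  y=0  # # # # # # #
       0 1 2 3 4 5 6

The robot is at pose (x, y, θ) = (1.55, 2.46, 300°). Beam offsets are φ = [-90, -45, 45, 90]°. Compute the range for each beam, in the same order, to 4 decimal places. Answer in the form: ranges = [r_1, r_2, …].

beam 1: φ=-90°, α=210°
  cosα=-0.8660 sinα=-0.5000 | (1,2) | tMaxX 0.6351 tMaxY 0.9200 | tΔX 1.1547 tΔY 2.0000
    t=0.6351 [x] (0,2) — stop
  → r_1 = 0.6351
beam 2: φ=-45°, α=255°
  cosα=-0.2588 sinα=-0.9659 | (1,2) | tMaxX 2.1250 tMaxY 0.4762 | tΔX 3.8637 tΔY 1.0353
    t=0.4762 [y] (1,1)
    t=1.5115 [y] (1,0) — stop
  → r_2 = 1.5115
beam 3: φ=45°, α=345°
  cosα=0.9659 sinα=-0.2588 | (1,2) | tMaxX 0.4659 tMaxY 1.7773 | tΔX 1.0353 tΔY 3.8637
    t=0.4659 [x] (2,2)
    t=1.5012 [x] (3,2)
    t=1.7773 [y] (3,1)
    t=2.5364 [x] (4,1)
    t=3.5717 [x] (5,1)
    t=4.6070 [x] (6,1) — stop
  → r_3 = 4.6070
beam 4: φ=90°, α=30°
  cosα=0.8660 sinα=0.5000 | (1,2) | tMaxX 0.5196 tMaxY 1.0800 | tΔX 1.1547 tΔY 2.0000
    t=0.5196 [x] (2,2)
    t=1.0800 [y] (2,3)
    t=1.6743 [x] (3,3)
    t=2.8290 [x] (4,3)
    t=3.0800 [y] (4,4)
    t=3.9837 [x] (5,4)
    t=5.0800 [y] (5,5) — stop
  → r_4 = 5.0800

ranges = [0.6351, 1.5115, 4.6070, 5.0800]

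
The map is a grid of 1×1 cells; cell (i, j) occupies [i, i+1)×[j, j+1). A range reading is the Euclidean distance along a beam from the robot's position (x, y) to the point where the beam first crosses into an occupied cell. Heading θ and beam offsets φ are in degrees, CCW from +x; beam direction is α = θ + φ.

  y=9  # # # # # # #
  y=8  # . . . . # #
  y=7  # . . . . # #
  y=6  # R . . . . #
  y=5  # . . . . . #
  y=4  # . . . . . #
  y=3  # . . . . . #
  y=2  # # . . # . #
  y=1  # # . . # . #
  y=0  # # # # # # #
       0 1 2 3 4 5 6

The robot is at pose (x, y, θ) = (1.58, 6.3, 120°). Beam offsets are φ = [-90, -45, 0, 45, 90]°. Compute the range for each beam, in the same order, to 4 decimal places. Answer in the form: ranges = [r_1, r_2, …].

beam 1: φ=-90°, α=30°
  d=(0.8660,0.5000)  start (1,6)  tX=0.4850 tY=1.4000  stride 1/|dx|=1.1547 1/|dy|=2.0000
    cross x-line → (2,6), t=0.4850
    cross y-line → (2,7), t=1.4000
    cross x-line → (3,7), t=1.6397
    cross x-line → (4,7), t=2.7944
    cross y-line → (4,8), t=3.4000
    cross x-line → (5,8), t=3.9491 (wall)
  → r_1 = 3.9491
beam 2: φ=-45°, α=75°
  d=(0.2588,0.9659)  start (1,6)  tX=1.6228 tY=0.7247  stride 1/|dx|=3.8637 1/|dy|=1.0353
    cross y-line → (1,7), t=0.7247
    cross x-line → (2,7), t=1.6228
    cross y-line → (2,8), t=1.7600
    cross y-line → (2,9), t=2.7952 (wall)
  → r_2 = 2.7952
beam 3: φ=0°, α=120°
  d=(-0.5000,0.8660)  start (1,6)  tX=1.1600 tY=0.8083  stride 1/|dx|=2.0000 1/|dy|=1.1547
    cross y-line → (1,7), t=0.8083
    cross x-line → (0,7), t=1.1600 (wall)
  → r_3 = 1.1600
beam 4: φ=45°, α=165°
  d=(-0.9659,0.2588)  start (1,6)  tX=0.6005 tY=2.7046  stride 1/|dx|=1.0353 1/|dy|=3.8637
    cross x-line → (0,6), t=0.6005 (wall)
  → r_4 = 0.6005
beam 5: φ=90°, α=210°
  d=(-0.8660,-0.5000)  start (1,6)  tX=0.6697 tY=0.6000  stride 1/|dx|=1.1547 1/|dy|=2.0000
    cross y-line → (1,5), t=0.6000
    cross x-line → (0,5), t=0.6697 (wall)
  → r_5 = 0.6697

ranges = [3.9491, 2.7952, 1.1600, 0.6005, 0.6697]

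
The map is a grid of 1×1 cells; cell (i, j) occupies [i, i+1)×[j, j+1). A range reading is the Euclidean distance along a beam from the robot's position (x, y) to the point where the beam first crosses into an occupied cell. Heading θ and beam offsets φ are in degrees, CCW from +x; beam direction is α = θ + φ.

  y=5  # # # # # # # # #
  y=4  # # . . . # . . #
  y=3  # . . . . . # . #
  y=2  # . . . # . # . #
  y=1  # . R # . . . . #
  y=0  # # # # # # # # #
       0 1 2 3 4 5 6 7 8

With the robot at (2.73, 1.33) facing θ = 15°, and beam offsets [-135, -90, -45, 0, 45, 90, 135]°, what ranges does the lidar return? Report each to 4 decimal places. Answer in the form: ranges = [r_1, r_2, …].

beam 1: φ=-135°, α=240°
  dir = (cos 240°, sin 240°) = (-0.5000, -0.8660); from cell (2,1)
  next x-line at t=1.4600, next y-line at t=0.3811; Δt_x=2.0000, Δt_y=1.1547
    y: enter (2,0) at t=0.3811 ← occupied
  → r_1 = 0.3811
beam 2: φ=-90°, α=285°
  dir = (cos 285°, sin 285°) = (0.2588, -0.9659); from cell (2,1)
  next x-line at t=1.0432, next y-line at t=0.3416; Δt_x=3.8637, Δt_y=1.0353
    y: enter (2,0) at t=0.3416 ← occupied
  → r_2 = 0.3416
beam 3: φ=-45°, α=330°
  dir = (cos 330°, sin 330°) = (0.8660, -0.5000); from cell (2,1)
  next x-line at t=0.3118, next y-line at t=0.6600; Δt_x=1.1547, Δt_y=2.0000
    x: enter (3,1) at t=0.3118 ← occupied
  → r_3 = 0.3118
beam 4: φ=0°, α=15°
  dir = (cos 15°, sin 15°) = (0.9659, 0.2588); from cell (2,1)
  next x-line at t=0.2795, next y-line at t=2.5887; Δt_x=1.0353, Δt_y=3.8637
    x: enter (3,1) at t=0.2795 ← occupied
  → r_4 = 0.2795
beam 5: φ=45°, α=60°
  dir = (cos 60°, sin 60°) = (0.5000, 0.8660); from cell (2,1)
  next x-line at t=0.5400, next y-line at t=0.7736; Δt_x=2.0000, Δt_y=1.1547
    x: enter (3,1) at t=0.5400 ← occupied
  → r_5 = 0.5400
beam 6: φ=90°, α=105°
  dir = (cos 105°, sin 105°) = (-0.2588, 0.9659); from cell (2,1)
  next x-line at t=2.8205, next y-line at t=0.6936; Δt_x=3.8637, Δt_y=1.0353
    y: enter (2,2) at t=0.6936
    y: enter (2,3) at t=1.7289
    y: enter (2,4) at t=2.7642
    x: enter (1,4) at t=2.8205 ← occupied
  → r_6 = 2.8205
beam 7: φ=135°, α=150°
  dir = (cos 150°, sin 150°) = (-0.8660, 0.5000); from cell (2,1)
  next x-line at t=0.8429, next y-line at t=1.3400; Δt_x=1.1547, Δt_y=2.0000
    x: enter (1,1) at t=0.8429
    y: enter (1,2) at t=1.3400
    x: enter (0,2) at t=1.9976 ← occupied
  → r_7 = 1.9976

ranges = [0.3811, 0.3416, 0.3118, 0.2795, 0.5400, 2.8205, 1.9976]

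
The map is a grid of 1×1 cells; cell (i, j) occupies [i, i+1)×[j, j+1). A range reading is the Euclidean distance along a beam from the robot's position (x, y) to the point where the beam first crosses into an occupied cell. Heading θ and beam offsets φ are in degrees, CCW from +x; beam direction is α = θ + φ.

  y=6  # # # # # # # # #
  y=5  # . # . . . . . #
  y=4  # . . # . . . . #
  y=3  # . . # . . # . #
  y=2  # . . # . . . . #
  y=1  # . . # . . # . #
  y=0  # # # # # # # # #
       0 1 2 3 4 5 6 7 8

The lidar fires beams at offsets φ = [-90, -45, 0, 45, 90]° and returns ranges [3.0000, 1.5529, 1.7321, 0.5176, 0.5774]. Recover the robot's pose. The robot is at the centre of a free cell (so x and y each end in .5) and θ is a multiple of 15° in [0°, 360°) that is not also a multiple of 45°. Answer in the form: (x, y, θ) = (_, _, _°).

The pose lattice has 28·16 = 448 candidates. Test each by forward raycasting.
  (1.5, 1.5, 105°): beam 1 = 1.5529 ≠ 3.0000 ✗
  (1.5, 5.5, 300°): beam 1 = 0.5774 ≠ 3.0000 ✗
  (5.5, 2.5, 345°): beam 1 = 1.5529 ≠ 3.0000 ✗
  (2.5, 3.5, 345°): beam 1 = 2.5882 ≠ 3.0000 ✗
  (1.5, 2.5, 120°): beam 1 = 1.7321 ≠ 3.0000 ✗
  …
  (4.5, 4.5, 120°): r_1=3.0000, r_2=1.5529, r_3=1.7321, r_4=0.5176, r_5=0.5774 — all match ✓
Only this pose fits every beam.

(x, y, θ) = (4.5, 4.5, 120°)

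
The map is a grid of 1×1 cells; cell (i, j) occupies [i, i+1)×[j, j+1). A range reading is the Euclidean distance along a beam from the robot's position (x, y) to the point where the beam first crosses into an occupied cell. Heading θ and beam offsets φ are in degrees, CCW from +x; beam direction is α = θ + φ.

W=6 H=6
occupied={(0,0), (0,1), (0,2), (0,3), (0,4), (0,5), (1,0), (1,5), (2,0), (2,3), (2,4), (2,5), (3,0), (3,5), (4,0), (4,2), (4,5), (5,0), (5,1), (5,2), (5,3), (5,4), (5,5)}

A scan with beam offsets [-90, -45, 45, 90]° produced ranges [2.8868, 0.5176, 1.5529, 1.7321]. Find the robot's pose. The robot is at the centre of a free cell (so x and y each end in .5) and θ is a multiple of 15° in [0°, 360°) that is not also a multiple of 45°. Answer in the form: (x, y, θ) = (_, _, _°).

The pose lattice has 13·16 = 208 candidates. Test each by forward raycasting.
  (4.5, 3.5, 165°): beam 1 = 1.5529 ≠ 2.8868 ✗
  (1.5, 2.5, 120°): beam 1 = 1.0000 ≠ 2.8868 ✗
  (1.5, 4.5, 165°): beam 1 = 0.5176 ≠ 2.8868 ✗
  (1.5, 1.5, 120°): beam 2 = 1.9319 ≠ 0.5176 ✗
  (3.5, 3.5, 255°): beam 1 = 0.5176 ≠ 2.8868 ✗
  …
  (2.5, 2.5, 120°): r_1=2.8868, r_2=0.5176, r_3=1.5529, r_4=1.7321 — all match ✓
Only this pose fits every beam.

(x, y, θ) = (2.5, 2.5, 120°)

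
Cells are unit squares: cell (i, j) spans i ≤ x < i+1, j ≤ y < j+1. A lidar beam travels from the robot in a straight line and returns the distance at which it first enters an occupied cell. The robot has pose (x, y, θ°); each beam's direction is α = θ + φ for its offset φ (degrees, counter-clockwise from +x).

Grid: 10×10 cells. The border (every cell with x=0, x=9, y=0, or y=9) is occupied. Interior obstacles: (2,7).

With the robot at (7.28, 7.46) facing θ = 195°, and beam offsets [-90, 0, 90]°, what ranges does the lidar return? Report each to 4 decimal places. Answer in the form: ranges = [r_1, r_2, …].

ranges = [1.5943, 6.5015, 6.6456]

beam 1: φ=-90°, α=105°
  d=(-0.2588,0.9659)  start (7,7)  tX=1.0818 tY=0.5590  stride 1/|dx|=3.8637 1/|dy|=1.0353
    cross y-line → (7,8), t=0.5590
    cross x-line → (6,8), t=1.0818
    cross y-line → (6,9), t=1.5943 (wall)
  → r_1 = 1.5943
beam 2: φ=0°, α=195°
  d=(-0.9659,-0.2588)  start (7,7)  tX=0.2899 tY=1.7773  stride 1/|dx|=1.0353 1/|dy|=3.8637
    cross x-line → (6,7), t=0.2899
    cross x-line → (5,7), t=1.3252
    cross y-line → (5,6), t=1.7773
    cross x-line → (4,6), t=2.3604
    cross x-line → (3,6), t=3.3957
    cross x-line → (2,6), t=4.4310
    cross x-line → (1,6), t=5.4663
    cross y-line → (1,5), t=5.6410
    cross x-line → (0,5), t=6.5015 (wall)
  → r_2 = 6.5015
beam 3: φ=90°, α=285°
  d=(0.2588,-0.9659)  start (7,7)  tX=2.7819 tY=0.4762  stride 1/|dx|=3.8637 1/|dy|=1.0353
    cross y-line → (7,6), t=0.4762
    cross y-line → (7,5), t=1.5115
    cross y-line → (7,4), t=2.5468
    cross x-line → (8,4), t=2.7819
    cross y-line → (8,3), t=3.5821
    cross y-line → (8,2), t=4.6173
    cross y-line → (8,1), t=5.6526
    cross x-line → (9,1), t=6.6456 (wall)
  → r_3 = 6.6456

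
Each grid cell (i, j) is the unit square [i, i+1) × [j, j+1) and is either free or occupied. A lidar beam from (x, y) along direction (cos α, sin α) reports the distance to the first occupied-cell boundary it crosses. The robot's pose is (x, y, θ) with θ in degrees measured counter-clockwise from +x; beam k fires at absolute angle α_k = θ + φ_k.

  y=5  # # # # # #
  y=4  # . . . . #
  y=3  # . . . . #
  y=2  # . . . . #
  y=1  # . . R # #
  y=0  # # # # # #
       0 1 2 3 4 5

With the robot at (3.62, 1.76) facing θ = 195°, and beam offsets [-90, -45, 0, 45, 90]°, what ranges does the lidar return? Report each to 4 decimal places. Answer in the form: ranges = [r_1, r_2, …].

beam 1: φ=-90°, α=105°
  direction (-0.2588, 0.9659); cell (3,1); t to first gridline: x 2.3955, y 0.2485 (then +3.8637 / +1.0353)
    (3,2) via y @ 0.2485
    (3,3) via y @ 1.2837
    (3,4) via y @ 2.3190
    (2,4) via x @ 2.3955
    (2,5) via y @ 3.3543  # hit
  → r_1 = 3.3543
beam 2: φ=-45°, α=150°
  direction (-0.8660, 0.5000); cell (3,1); t to first gridline: x 0.7159, y 0.4800 (then +1.1547 / +2.0000)
    (3,2) via y @ 0.4800
    (2,2) via x @ 0.7159
    (1,2) via x @ 1.8706
    (1,3) via y @ 2.4800
    (0,3) via x @ 3.0253  # hit
  → r_2 = 3.0253
beam 3: φ=0°, α=195°
  direction (-0.9659, -0.2588); cell (3,1); t to first gridline: x 0.6419, y 2.9364 (then +1.0353 / +3.8637)
    (2,1) via x @ 0.6419
    (1,1) via x @ 1.6771
    (0,1) via x @ 2.7124  # hit
  → r_3 = 2.7124
beam 4: φ=45°, α=240°
  direction (-0.5000, -0.8660); cell (3,1); t to first gridline: x 1.2400, y 0.8776 (then +2.0000 / +1.1547)
    (3,0) via y @ 0.8776  # hit
  → r_4 = 0.8776
beam 5: φ=90°, α=285°
  direction (0.2588, -0.9659); cell (3,1); t to first gridline: x 1.4682, y 0.7868 (then +3.8637 / +1.0353)
    (3,0) via y @ 0.7868  # hit
  → r_5 = 0.7868

ranges = [3.3543, 3.0253, 2.7124, 0.8776, 0.7868]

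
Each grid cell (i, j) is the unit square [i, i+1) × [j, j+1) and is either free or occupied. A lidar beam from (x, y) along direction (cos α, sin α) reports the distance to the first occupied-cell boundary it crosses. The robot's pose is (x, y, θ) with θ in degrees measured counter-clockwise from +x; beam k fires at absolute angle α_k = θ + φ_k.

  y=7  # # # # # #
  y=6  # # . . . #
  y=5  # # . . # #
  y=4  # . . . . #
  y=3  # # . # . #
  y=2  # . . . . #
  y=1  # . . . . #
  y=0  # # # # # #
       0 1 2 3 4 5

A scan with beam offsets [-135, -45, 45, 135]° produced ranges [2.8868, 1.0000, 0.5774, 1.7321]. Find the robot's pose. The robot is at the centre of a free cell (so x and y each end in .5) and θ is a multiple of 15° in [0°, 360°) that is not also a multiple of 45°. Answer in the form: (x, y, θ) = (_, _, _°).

(x, y, θ) = (2.5, 5.5, 165°)

Candidates: 19 free-cell centres × 16 headings = 304 poses. Raycast each; keep the one whose scan matches to 4 dp.
  (4.5, 6.5, 195°): beam 1 = 0.5774 ≠ 2.8868 ✗
  (2.5, 2.5, 15°): beam 1 = 1.7321 ≠ 2.8868 ✗
  (1.5, 1.5, 240°): beam 1 = 1.5529 ≠ 2.8868 ✗
  …
  (2.5, 5.5, 165°): r_1=2.8868, r_2=1.0000, r_3=0.5774, r_4=1.7321 — all match ✓
Only this pose fits every beam.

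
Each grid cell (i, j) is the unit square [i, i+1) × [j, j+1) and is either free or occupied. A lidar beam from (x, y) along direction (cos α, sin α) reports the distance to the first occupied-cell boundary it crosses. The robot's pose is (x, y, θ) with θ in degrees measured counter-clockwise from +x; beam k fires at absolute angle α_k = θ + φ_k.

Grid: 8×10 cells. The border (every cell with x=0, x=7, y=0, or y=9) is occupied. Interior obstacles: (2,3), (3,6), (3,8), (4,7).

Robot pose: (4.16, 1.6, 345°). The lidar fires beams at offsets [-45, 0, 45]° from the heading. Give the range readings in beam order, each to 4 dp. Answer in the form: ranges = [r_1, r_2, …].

beam 1: φ=-45°, α=300°
  cosα=0.5000 sinα=-0.8660 | (4,1) | tMaxX 1.6800 tMaxY 0.6928 | tΔX 2.0000 tΔY 1.1547
    t=0.6928 [y] (4,0) — stop
  → r_1 = 0.6928
beam 2: φ=0°, α=345°
  cosα=0.9659 sinα=-0.2588 | (4,1) | tMaxX 0.8696 tMaxY 2.3182 | tΔX 1.0353 tΔY 3.8637
    t=0.8696 [x] (5,1)
    t=1.9049 [x] (6,1)
    t=2.3182 [y] (6,0) — stop
  → r_2 = 2.3182
beam 3: φ=45°, α=30°
  cosα=0.8660 sinα=0.5000 | (4,1) | tMaxX 0.9699 tMaxY 0.8000 | tΔX 1.1547 tΔY 2.0000
    t=0.8000 [y] (4,2)
    t=0.9699 [x] (5,2)
    t=2.1246 [x] (6,2)
    t=2.8000 [y] (6,3)
    t=3.2793 [x] (7,3) — stop
  → r_3 = 3.2793

ranges = [0.6928, 2.3182, 3.2793]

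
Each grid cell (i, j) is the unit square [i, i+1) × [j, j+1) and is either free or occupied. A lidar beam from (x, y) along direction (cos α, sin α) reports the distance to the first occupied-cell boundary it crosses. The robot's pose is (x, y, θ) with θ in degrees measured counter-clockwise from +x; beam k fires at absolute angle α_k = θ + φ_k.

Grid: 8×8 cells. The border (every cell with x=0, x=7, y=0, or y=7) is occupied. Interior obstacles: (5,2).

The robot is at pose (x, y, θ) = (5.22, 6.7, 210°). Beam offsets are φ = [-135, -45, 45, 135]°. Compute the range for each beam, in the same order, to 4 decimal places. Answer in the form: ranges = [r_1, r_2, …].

ranges = [0.3106, 1.1591, 5.9011, 1.8428]

beam 1: φ=-135°, α=75°
  direction (0.2588, 0.9659); cell (5,6); t to first gridline: x 3.0137, y 0.3106 (then +3.8637 / +1.0353)
    (5,7) via y @ 0.3106  # hit
  → r_1 = 0.3106
beam 2: φ=-45°, α=165°
  direction (-0.9659, 0.2588); cell (5,6); t to first gridline: x 0.2278, y 1.1591 (then +1.0353 / +3.8637)
    (4,6) via x @ 0.2278
    (4,7) via y @ 1.1591  # hit
  → r_2 = 1.1591
beam 3: φ=45°, α=255°
  direction (-0.2588, -0.9659); cell (5,6); t to first gridline: x 0.8500, y 0.7247 (then +3.8637 / +1.0353)
    (5,5) via y @ 0.7247
    (4,5) via x @ 0.8500
    (4,4) via y @ 1.7600
    (4,3) via y @ 2.7952
    (4,2) via y @ 3.8305
    (3,2) via x @ 4.7137
    (3,1) via y @ 4.8658
    (3,0) via y @ 5.9011  # hit
  → r_3 = 5.9011
beam 4: φ=135°, α=345°
  direction (0.9659, -0.2588); cell (5,6); t to first gridline: x 0.8075, y 2.7046 (then +1.0353 / +3.8637)
    (6,6) via x @ 0.8075
    (7,6) via x @ 1.8428  # hit
  → r_4 = 1.8428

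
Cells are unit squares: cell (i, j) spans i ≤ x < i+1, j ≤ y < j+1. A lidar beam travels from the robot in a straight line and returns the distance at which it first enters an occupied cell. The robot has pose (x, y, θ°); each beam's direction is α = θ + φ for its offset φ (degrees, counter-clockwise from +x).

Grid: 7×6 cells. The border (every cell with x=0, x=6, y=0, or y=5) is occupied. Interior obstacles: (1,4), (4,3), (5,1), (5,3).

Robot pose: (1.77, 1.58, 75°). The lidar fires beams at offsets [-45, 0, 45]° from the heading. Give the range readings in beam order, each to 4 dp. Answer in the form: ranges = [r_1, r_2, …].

beam 1: φ=-45°, α=30°
  cosα=0.8660 sinα=0.5000 | (1,1) | tMaxX 0.2656 tMaxY 0.8400 | tΔX 1.1547 tΔY 2.0000
    t=0.2656 [x] (2,1)
    t=0.8400 [y] (2,2)
    t=1.4203 [x] (3,2)
    t=2.5750 [x] (4,2)
    t=2.8400 [y] (4,3) — stop
  → r_1 = 2.8400
beam 2: φ=0°, α=75°
  cosα=0.2588 sinα=0.9659 | (1,1) | tMaxX 0.8887 tMaxY 0.4348 | tΔX 3.8637 tΔY 1.0353
    t=0.4348 [y] (1,2)
    t=0.8887 [x] (2,2)
    t=1.4701 [y] (2,3)
    t=2.5054 [y] (2,4)
    t=3.5406 [y] (2,5) — stop
  → r_2 = 3.5406
beam 3: φ=45°, α=120°
  cosα=-0.5000 sinα=0.8660 | (1,1) | tMaxX 1.5400 tMaxY 0.4850 | tΔX 2.0000 tΔY 1.1547
    t=0.4850 [y] (1,2)
    t=1.5400 [x] (0,2) — stop
  → r_3 = 1.5400

ranges = [2.8400, 3.5406, 1.5400]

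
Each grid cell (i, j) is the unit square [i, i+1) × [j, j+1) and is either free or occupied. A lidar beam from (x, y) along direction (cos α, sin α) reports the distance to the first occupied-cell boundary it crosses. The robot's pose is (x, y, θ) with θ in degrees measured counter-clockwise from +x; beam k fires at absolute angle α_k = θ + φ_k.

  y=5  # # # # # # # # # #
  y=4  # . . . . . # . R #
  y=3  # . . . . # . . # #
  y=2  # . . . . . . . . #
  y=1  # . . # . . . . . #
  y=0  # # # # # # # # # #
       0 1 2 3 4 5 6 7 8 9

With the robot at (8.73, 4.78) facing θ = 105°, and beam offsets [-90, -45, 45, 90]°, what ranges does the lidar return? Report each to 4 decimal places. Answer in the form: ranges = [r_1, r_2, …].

beam 1: φ=-90°, α=15°
  d=(0.9659,0.2588)  start (8,4)  tX=0.2795 tY=0.8500  stride 1/|dx|=1.0353 1/|dy|=3.8637
    cross x-line → (9,4), t=0.2795 (wall)
  → r_1 = 0.2795
beam 2: φ=-45°, α=60°
  d=(0.5000,0.8660)  start (8,4)  tX=0.5400 tY=0.2540  stride 1/|dx|=2.0000 1/|dy|=1.1547
    cross y-line → (8,5), t=0.2540 (wall)
  → r_2 = 0.2540
beam 3: φ=45°, α=150°
  d=(-0.8660,0.5000)  start (8,4)  tX=0.8429 tY=0.4400  stride 1/|dx|=1.1547 1/|dy|=2.0000
    cross y-line → (8,5), t=0.4400 (wall)
  → r_3 = 0.4400
beam 4: φ=90°, α=195°
  d=(-0.9659,-0.2588)  start (8,4)  tX=0.7558 tY=3.0137  stride 1/|dx|=1.0353 1/|dy|=3.8637
    cross x-line → (7,4), t=0.7558
    cross x-line → (6,4), t=1.7910 (wall)
  → r_4 = 1.7910

ranges = [0.2795, 0.2540, 0.4400, 1.7910]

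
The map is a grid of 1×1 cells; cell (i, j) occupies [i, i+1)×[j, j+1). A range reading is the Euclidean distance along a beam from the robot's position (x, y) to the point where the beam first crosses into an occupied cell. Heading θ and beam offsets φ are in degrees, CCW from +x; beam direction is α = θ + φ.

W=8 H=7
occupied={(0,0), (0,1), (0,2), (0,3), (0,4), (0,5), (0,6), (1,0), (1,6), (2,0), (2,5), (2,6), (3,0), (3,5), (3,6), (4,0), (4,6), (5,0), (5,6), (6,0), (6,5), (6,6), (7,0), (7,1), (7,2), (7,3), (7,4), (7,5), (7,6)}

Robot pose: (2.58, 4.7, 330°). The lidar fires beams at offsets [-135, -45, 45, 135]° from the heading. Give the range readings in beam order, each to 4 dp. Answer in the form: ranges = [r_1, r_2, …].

ranges = [1.6357, 3.8305, 1.1591, 0.3106]

beam 1: φ=-135°, α=195°
  d=(-0.9659,-0.2588)  start (2,4)  tX=0.6005 tY=2.7046  stride 1/|dx|=1.0353 1/|dy|=3.8637
    cross x-line → (1,4), t=0.6005
    cross x-line → (0,4), t=1.6357 (wall)
  → r_1 = 1.6357
beam 2: φ=-45°, α=285°
  d=(0.2588,-0.9659)  start (2,4)  tX=1.6228 tY=0.7247  stride 1/|dx|=3.8637 1/|dy|=1.0353
    cross y-line → (2,3), t=0.7247
    cross x-line → (3,3), t=1.6228
    cross y-line → (3,2), t=1.7600
    cross y-line → (3,1), t=2.7952
    cross y-line → (3,0), t=3.8305 (wall)
  → r_2 = 3.8305
beam 3: φ=45°, α=15°
  d=(0.9659,0.2588)  start (2,4)  tX=0.4348 tY=1.1591  stride 1/|dx|=1.0353 1/|dy|=3.8637
    cross x-line → (3,4), t=0.4348
    cross y-line → (3,5), t=1.1591 (wall)
  → r_3 = 1.1591
beam 4: φ=135°, α=105°
  d=(-0.2588,0.9659)  start (2,4)  tX=2.2409 tY=0.3106  stride 1/|dx|=3.8637 1/|dy|=1.0353
    cross y-line → (2,5), t=0.3106 (wall)
  → r_4 = 0.3106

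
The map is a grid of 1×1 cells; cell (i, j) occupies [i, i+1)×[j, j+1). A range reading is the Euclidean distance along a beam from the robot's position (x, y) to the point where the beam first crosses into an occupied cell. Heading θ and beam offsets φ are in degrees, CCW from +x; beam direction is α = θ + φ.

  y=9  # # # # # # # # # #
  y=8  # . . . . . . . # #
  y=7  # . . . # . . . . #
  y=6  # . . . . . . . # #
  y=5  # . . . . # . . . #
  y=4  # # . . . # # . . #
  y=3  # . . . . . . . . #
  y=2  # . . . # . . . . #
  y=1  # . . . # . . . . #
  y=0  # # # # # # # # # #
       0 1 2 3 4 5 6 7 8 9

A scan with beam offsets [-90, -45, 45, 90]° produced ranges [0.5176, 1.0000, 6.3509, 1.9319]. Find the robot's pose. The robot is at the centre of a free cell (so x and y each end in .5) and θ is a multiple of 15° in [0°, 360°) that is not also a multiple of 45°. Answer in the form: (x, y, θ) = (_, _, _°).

Enumerate (i+0.5, j+0.5, θ) over the 55 free cells and 16 admissible headings. For each, cast all 4 beams and compare to the given ranges.
  (5.5, 6.5, 30°): beam 1 = 0.5774 ≠ 0.5176 ✗
  (1.5, 8.5, 240°): beam 1 = 0.5774 ≠ 0.5176 ✗
  (7.5, 5.5, 345°): beam 1 = 4.6587 ≠ 0.5176 ✗
  (1.5, 1.5, 345°): beam 2 = 0.5774 ≠ 1.0000 ✗
  …
  (1.5, 1.5, 15°): r_1=0.5176, r_2=1.0000, r_3=6.3509, r_4=1.9319 — all match ✓
Only this pose fits every beam.

(x, y, θ) = (1.5, 1.5, 15°)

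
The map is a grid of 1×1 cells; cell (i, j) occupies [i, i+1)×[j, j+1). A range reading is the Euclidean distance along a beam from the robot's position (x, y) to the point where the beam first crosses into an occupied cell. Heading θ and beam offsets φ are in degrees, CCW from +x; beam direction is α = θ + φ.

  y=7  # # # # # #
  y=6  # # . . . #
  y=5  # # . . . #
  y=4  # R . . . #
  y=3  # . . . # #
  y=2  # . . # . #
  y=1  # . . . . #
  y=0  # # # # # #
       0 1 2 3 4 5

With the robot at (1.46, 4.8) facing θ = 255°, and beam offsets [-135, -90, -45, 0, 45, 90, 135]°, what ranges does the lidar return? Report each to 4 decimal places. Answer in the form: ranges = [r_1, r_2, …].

ranges = [0.2309, 0.4762, 0.5312, 1.7773, 3.0800, 3.0910, 0.4000]

beam 1: φ=-135°, α=120°
  cosα=-0.5000 sinα=0.8660 | (1,4) | tMaxX 0.9200 tMaxY 0.2309 | tΔX 2.0000 tΔY 1.1547
    t=0.2309 [y] (1,5) — stop
  → r_1 = 0.2309
beam 2: φ=-90°, α=165°
  cosα=-0.9659 sinα=0.2588 | (1,4) | tMaxX 0.4762 tMaxY 0.7727 | tΔX 1.0353 tΔY 3.8637
    t=0.4762 [x] (0,4) — stop
  → r_2 = 0.4762
beam 3: φ=-45°, α=210°
  cosα=-0.8660 sinα=-0.5000 | (1,4) | tMaxX 0.5312 tMaxY 1.6000 | tΔX 1.1547 tΔY 2.0000
    t=0.5312 [x] (0,4) — stop
  → r_3 = 0.5312
beam 4: φ=0°, α=255°
  cosα=-0.2588 sinα=-0.9659 | (1,4) | tMaxX 1.7773 tMaxY 0.8282 | tΔX 3.8637 tΔY 1.0353
    t=0.8282 [y] (1,3)
    t=1.7773 [x] (0,3) — stop
  → r_4 = 1.7773
beam 5: φ=45°, α=300°
  cosα=0.5000 sinα=-0.8660 | (1,4) | tMaxX 1.0800 tMaxY 0.9238 | tΔX 2.0000 tΔY 1.1547
    t=0.9238 [y] (1,3)
    t=1.0800 [x] (2,3)
    t=2.0785 [y] (2,2)
    t=3.0800 [x] (3,2) — stop
  → r_5 = 3.0800
beam 6: φ=90°, α=345°
  cosα=0.9659 sinα=-0.2588 | (1,4) | tMaxX 0.5590 tMaxY 3.0910 | tΔX 1.0353 tΔY 3.8637
    t=0.5590 [x] (2,4)
    t=1.5943 [x] (3,4)
    t=2.6296 [x] (4,4)
    t=3.0910 [y] (4,3) — stop
  → r_6 = 3.0910
beam 7: φ=135°, α=30°
  cosα=0.8660 sinα=0.5000 | (1,4) | tMaxX 0.6235 tMaxY 0.4000 | tΔX 1.1547 tΔY 2.0000
    t=0.4000 [y] (1,5) — stop
  → r_7 = 0.4000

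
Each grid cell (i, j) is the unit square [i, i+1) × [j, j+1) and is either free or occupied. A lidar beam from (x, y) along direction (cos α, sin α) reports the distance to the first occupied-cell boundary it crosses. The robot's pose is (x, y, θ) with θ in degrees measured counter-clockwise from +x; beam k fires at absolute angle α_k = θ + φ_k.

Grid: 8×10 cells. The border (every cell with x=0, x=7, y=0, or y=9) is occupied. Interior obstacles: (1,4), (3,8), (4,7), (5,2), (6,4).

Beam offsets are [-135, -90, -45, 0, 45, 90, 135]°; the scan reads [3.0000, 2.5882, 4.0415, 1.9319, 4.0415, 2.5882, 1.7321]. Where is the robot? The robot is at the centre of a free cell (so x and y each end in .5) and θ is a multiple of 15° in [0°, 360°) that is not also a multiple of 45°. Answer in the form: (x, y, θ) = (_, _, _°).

Candidates: 43 free-cell centres × 16 headings = 688 poses. Raycast each; keep the one whose scan matches to 4 dp.
  (2.5, 6.5, 105°): beam 1 = 4.0415 ≠ 3.0000 ✗
  (5.5, 1.5, 285°): beam 1 = 5.0000 ≠ 3.0000 ✗
  (4.5, 5.5, 105°): beam 1 = 1.7321 ≠ 3.0000 ✗
  (6.5, 8.5, 285°): beam 1 = 1.0000 ≠ 3.0000 ✗
  …
  (3.5, 5.5, 75°): r_1=3.0000, r_2=2.5882, r_3=4.0415, r_4=1.9319, r_5=4.0415, r_6=2.5882, r_7=1.7321 — all match ✓
No second candidate reproduces the full scan.

(x, y, θ) = (3.5, 5.5, 75°)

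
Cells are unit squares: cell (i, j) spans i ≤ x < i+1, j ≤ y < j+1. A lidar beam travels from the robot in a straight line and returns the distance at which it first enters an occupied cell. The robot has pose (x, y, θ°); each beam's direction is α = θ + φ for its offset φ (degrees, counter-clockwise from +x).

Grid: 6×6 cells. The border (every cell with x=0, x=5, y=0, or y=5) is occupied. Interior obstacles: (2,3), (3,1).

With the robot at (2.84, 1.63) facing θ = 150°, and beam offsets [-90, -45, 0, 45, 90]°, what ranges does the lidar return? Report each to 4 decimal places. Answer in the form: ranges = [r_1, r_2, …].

ranges = [0.3200, 1.4183, 2.1246, 1.9049, 0.7275]

beam 1: φ=-90°, α=60°
  cosα=0.5000 sinα=0.8660 | (2,1) | tMaxX 0.3200 tMaxY 0.4272 | tΔX 2.0000 tΔY 1.1547
    t=0.3200 [x] (3,1) — stop
  → r_1 = 0.3200
beam 2: φ=-45°, α=105°
  cosα=-0.2588 sinα=0.9659 | (2,1) | tMaxX 3.2455 tMaxY 0.3831 | tΔX 3.8637 tΔY 1.0353
    t=0.3831 [y] (2,2)
    t=1.4183 [y] (2,3) — stop
  → r_2 = 1.4183
beam 3: φ=0°, α=150°
  cosα=-0.8660 sinα=0.5000 | (2,1) | tMaxX 0.9699 tMaxY 0.7400 | tΔX 1.1547 tΔY 2.0000
    t=0.7400 [y] (2,2)
    t=0.9699 [x] (1,2)
    t=2.1246 [x] (0,2) — stop
  → r_3 = 2.1246
beam 4: φ=45°, α=195°
  cosα=-0.9659 sinα=-0.2588 | (2,1) | tMaxX 0.8696 tMaxY 2.4341 | tΔX 1.0353 tΔY 3.8637
    t=0.8696 [x] (1,1)
    t=1.9049 [x] (0,1) — stop
  → r_4 = 1.9049
beam 5: φ=90°, α=240°
  cosα=-0.5000 sinα=-0.8660 | (2,1) | tMaxX 1.6800 tMaxY 0.7275 | tΔX 2.0000 tΔY 1.1547
    t=0.7275 [y] (2,0) — stop
  → r_5 = 0.7275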